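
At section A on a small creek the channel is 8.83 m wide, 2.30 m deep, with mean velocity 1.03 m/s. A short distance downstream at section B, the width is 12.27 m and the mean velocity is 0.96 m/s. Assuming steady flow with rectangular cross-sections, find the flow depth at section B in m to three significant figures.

1.78 m

Q = A₁V₁ = (8.83×2.30) × 1.03 = 20.92 m³/s
d₂ = Q/(b₂ V₂) = 20.92/(12.27×0.96) = 1.776 m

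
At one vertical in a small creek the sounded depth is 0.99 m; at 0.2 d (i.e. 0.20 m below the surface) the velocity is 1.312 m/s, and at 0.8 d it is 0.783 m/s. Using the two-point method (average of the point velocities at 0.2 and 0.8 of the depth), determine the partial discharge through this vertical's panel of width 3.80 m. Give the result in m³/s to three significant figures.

3.94 m³/s

v̄ = (1.312 + 0.783) / 2 = 1.048 m/s
q = v̄ × d × w = 1.048 × 0.99 × 3.80 = 3.941 m³/s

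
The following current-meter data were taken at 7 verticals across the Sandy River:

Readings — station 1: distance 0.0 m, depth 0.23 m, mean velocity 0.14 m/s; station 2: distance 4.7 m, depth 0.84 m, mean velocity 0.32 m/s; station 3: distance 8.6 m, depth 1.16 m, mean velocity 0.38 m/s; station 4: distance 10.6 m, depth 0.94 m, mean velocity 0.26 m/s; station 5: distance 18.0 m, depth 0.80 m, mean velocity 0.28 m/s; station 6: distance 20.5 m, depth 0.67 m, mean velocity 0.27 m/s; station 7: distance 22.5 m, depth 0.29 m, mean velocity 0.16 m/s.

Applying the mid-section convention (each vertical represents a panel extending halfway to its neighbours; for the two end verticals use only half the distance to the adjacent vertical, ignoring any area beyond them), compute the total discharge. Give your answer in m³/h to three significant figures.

w_1 = (4.7 − 0.0)/2 = 2.35 m; q_1 = 0.14 × 0.23 × 2.35 = 0.07567 m³/s
w_2 = (8.6 − 0.0)/2 = 4.3 m; q_2 = 0.32 × 0.84 × 4.3 = 1.156 m³/s
w_3 = (10.6 − 4.7)/2 = 2.95 m; q_3 = 0.38 × 1.16 × 2.95 = 1.300 m³/s
w_4 = (18.0 − 8.6)/2 = 4.7 m; q_4 = 0.26 × 0.94 × 4.7 = 1.149 m³/s
w_5 = (20.5 − 10.6)/2 = 4.95 m; q_5 = 0.28 × 0.80 × 4.95 = 1.109 m³/s
w_6 = (22.5 − 18.0)/2 = 2.25 m; q_6 = 0.27 × 0.67 × 2.25 = 0.4070 m³/s
w_7 = (22.5 − 20.5)/2 = 1 m; q_7 = 0.16 × 0.29 × 1 = 0.04640 m³/s
Q = Σ qᵢ = 5.243 m³/s
= 5.243 × 3600 = 18870 m³/h

18900 m³/h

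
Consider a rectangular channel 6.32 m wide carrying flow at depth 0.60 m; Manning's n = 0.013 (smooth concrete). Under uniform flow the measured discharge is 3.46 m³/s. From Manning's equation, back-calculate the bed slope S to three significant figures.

0.000351

A = b·y = 6.32 × 0.60 = 3.792 m²
P = b + 2y = 6.32 + 2×0.60 = 7.520 m
R = A/P = 3.792/7.520 = 0.5043 m
S = (Q·n / (1·A·R^(2/3)))² = (3.46×0.013 / (1×3.792×0.6335))² = 0.0003506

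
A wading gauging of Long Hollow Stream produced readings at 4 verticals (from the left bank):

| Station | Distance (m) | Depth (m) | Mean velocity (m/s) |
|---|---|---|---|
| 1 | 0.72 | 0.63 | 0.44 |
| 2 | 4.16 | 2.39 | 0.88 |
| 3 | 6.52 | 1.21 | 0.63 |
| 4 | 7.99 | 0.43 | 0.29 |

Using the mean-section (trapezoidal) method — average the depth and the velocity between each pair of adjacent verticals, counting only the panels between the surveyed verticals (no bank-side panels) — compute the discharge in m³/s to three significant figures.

7.19 m³/s

Panel 1-2: Δb = 3.44 m, d̄ = (0.63+2.39)/2 = 1.51, v̄ = (0.44+0.88)/2 = 0.66 → q = 3.44×1.51×0.66 = 3.428 m³/s
Panel 2-3: Δb = 2.36 m, d̄ = (2.39+1.21)/2 = 1.8, v̄ = (0.88+0.63)/2 = 0.755 → q = 2.36×1.8×0.755 = 3.207 m³/s
Panel 3-4: Δb = 1.47 m, d̄ = (1.21+0.43)/2 = 0.82, v̄ = (0.63+0.29)/2 = 0.46 → q = 1.47×0.82×0.46 = 0.5545 m³/s
Q = Σ q = 7.190 m³/s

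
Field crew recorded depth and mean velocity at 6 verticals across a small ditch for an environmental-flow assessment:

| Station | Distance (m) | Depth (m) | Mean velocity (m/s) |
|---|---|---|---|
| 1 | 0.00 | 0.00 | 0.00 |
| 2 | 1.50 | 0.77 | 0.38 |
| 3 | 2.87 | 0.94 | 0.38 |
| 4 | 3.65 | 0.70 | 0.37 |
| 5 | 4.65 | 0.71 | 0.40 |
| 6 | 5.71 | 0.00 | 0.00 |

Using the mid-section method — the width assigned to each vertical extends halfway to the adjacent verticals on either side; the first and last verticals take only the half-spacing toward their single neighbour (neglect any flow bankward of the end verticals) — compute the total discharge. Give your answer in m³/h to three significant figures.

w_2 = (2.87 − 0.00)/2 = 1.435 m; q_2 = 0.38 × 0.77 × 1.435 = 0.4199 m³/s
w_3 = (3.65 − 1.50)/2 = 1.075 m; q_3 = 0.38 × 0.94 × 1.075 = 0.3840 m³/s
w_4 = (4.65 − 2.87)/2 = 0.89 m; q_4 = 0.37 × 0.70 × 0.89 = 0.2305 m³/s
w_5 = (5.71 − 3.65)/2 = 1.03 m; q_5 = 0.40 × 0.71 × 1.03 = 0.2925 m³/s
Stations 1, 6 contribute zero (depth or velocity is 0).
Q = Σ qᵢ = 1.327 m³/s
= 1.327 × 3600 = 4777 m³/h

4780 m³/h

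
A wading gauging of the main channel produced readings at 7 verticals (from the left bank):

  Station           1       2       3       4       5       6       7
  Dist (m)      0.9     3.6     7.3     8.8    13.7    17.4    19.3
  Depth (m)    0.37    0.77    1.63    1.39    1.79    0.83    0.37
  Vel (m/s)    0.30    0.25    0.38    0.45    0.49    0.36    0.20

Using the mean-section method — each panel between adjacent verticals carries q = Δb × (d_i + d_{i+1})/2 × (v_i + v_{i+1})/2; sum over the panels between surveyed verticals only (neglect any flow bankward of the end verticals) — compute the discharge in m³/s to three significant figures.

8.80 m³/s

Panel 1-2: Δb = 2.7 m, d̄ = (0.37+0.77)/2 = 0.57, v̄ = (0.30+0.25)/2 = 0.275 → q = 2.7×0.57×0.275 = 0.4232 m³/s
Panel 2-3: Δb = 3.7 m, d̄ = (0.77+1.63)/2 = 1.2, v̄ = (0.25+0.38)/2 = 0.315 → q = 3.7×1.2×0.315 = 1.399 m³/s
Panel 3-4: Δb = 1.5 m, d̄ = (1.63+1.39)/2 = 1.51, v̄ = (0.38+0.45)/2 = 0.415 → q = 1.5×1.51×0.415 = 0.9400 m³/s
Panel 4-5: Δb = 4.9 m, d̄ = (1.39+1.79)/2 = 1.59, v̄ = (0.45+0.49)/2 = 0.47 → q = 4.9×1.59×0.47 = 3.662 m³/s
Panel 5-6: Δb = 3.7 m, d̄ = (1.79+0.83)/2 = 1.31, v̄ = (0.49+0.36)/2 = 0.425 → q = 3.7×1.31×0.425 = 2.060 m³/s
Panel 6-7: Δb = 1.9 m, d̄ = (0.83+0.37)/2 = 0.6, v̄ = (0.36+0.20)/2 = 0.28 → q = 1.9×0.6×0.28 = 0.3192 m³/s
Q = Σ q = 8.803 m³/s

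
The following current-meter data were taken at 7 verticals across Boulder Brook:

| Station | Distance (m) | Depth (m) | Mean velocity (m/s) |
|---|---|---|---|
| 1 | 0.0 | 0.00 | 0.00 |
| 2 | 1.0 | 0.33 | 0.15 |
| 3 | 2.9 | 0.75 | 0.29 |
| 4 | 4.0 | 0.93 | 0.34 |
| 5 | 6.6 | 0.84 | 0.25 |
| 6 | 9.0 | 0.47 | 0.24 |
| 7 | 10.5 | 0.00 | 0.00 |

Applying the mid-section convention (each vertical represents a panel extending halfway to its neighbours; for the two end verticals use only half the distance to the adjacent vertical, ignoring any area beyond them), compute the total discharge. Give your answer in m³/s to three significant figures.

w_2 = (2.9 − 0.0)/2 = 1.45 m; q_2 = 0.15 × 0.33 × 1.45 = 0.07178 m³/s
w_3 = (4.0 − 1.0)/2 = 1.5 m; q_3 = 0.29 × 0.75 × 1.5 = 0.3263 m³/s
w_4 = (6.6 − 2.9)/2 = 1.85 m; q_4 = 0.34 × 0.93 × 1.85 = 0.5850 m³/s
w_5 = (9.0 − 4.0)/2 = 2.5 m; q_5 = 0.25 × 0.84 × 2.5 = 0.5250 m³/s
w_6 = (10.5 − 6.6)/2 = 1.95 m; q_6 = 0.24 × 0.47 × 1.95 = 0.2200 m³/s
Stations 1, 7 contribute zero (depth or velocity is 0).
Q = Σ qᵢ = 1.728 m³/s

1.73 m³/s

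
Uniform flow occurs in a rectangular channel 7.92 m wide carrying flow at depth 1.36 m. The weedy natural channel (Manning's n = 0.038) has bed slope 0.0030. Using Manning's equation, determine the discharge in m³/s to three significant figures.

A = b·y = 7.92 × 1.36 = 10.77 m²
P = b + 2y = 7.92 + 2×1.36 = 10.64 m
R = A/P = 10.77/10.64 = 1.012 m
Q = (1/n)·A·R^(2/3)·S^(1/2) = (1/0.038) × 10.77 × 1.012^(2/3) × 0.0030^(1/2) = 15.65 m³/s

15.7 m³/s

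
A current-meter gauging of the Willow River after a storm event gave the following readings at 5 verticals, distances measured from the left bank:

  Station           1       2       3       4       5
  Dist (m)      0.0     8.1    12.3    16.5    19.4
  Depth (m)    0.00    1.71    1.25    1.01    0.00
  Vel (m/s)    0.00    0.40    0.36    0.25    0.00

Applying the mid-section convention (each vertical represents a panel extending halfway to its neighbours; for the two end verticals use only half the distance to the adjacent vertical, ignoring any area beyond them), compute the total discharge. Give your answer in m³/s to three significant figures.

w_2 = (12.3 − 0.0)/2 = 6.15 m; q_2 = 0.40 × 1.71 × 6.15 = 4.207 m³/s
w_3 = (16.5 − 8.1)/2 = 4.2 m; q_3 = 0.36 × 1.25 × 4.2 = 1.890 m³/s
w_4 = (19.4 − 12.3)/2 = 3.55 m; q_4 = 0.25 × 1.01 × 3.55 = 0.8964 m³/s
Stations 1, 5 contribute zero (depth or velocity is 0).
Q = Σ qᵢ = 6.993 m³/s

6.99 m³/s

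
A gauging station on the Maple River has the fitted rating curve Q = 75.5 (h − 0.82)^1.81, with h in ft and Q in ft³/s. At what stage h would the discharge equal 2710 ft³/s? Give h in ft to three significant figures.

h − h₀ = (Q/C)^(1/b) = (2710/75.5)^(1/1.81) = 7.230 ft
h = 0.82 + 7.230 = 8.050 ft

8.05 ft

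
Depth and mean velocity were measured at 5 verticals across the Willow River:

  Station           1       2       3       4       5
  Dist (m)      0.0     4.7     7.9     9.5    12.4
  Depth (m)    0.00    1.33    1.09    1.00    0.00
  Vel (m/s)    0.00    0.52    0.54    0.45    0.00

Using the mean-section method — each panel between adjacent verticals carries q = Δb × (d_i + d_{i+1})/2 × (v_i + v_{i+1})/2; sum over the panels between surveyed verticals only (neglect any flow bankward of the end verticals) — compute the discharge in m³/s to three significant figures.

Panel 1-2: Δb = 4.7 m, d̄ = (0.00+1.33)/2 = 0.665, v̄ = (0.00+0.52)/2 = 0.26 → q = 4.7×0.665×0.26 = 0.8126 m³/s
Panel 2-3: Δb = 3.2 m, d̄ = (1.33+1.09)/2 = 1.21, v̄ = (0.52+0.54)/2 = 0.53 → q = 3.2×1.21×0.53 = 2.052 m³/s
Panel 3-4: Δb = 1.6 m, d̄ = (1.09+1.00)/2 = 1.045, v̄ = (0.54+0.45)/2 = 0.495 → q = 1.6×1.045×0.495 = 0.8276 m³/s
Panel 4-5: Δb = 2.9 m, d̄ = (1.00+0.00)/2 = 0.5, v̄ = (0.45+0.00)/2 = 0.225 → q = 2.9×0.5×0.225 = 0.3263 m³/s
Q = Σ q = 4.019 m³/s

4.02 m³/s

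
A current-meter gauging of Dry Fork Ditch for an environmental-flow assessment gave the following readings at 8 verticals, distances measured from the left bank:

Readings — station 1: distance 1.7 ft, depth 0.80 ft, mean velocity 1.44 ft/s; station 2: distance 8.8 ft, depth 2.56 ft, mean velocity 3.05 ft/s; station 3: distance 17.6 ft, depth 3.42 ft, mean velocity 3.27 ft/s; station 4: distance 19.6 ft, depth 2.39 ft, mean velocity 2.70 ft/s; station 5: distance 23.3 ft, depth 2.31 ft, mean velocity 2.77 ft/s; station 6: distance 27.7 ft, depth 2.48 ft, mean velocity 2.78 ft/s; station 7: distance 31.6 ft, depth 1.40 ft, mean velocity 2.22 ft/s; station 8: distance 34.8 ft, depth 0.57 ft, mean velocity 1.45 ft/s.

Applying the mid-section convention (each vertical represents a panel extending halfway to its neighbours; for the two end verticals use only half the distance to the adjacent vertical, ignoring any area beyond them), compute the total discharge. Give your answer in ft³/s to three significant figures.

w_1 = (8.8 − 1.7)/2 = 3.55 ft; q_1 = 1.44 × 0.80 × 3.55 = 4.090 ft³/s
w_2 = (17.6 − 1.7)/2 = 7.95 ft; q_2 = 3.05 × 2.56 × 7.95 = 62.07 ft³/s
w_3 = (19.6 − 8.8)/2 = 5.4 ft; q_3 = 3.27 × 3.42 × 5.4 = 60.39 ft³/s
w_4 = (23.3 − 17.6)/2 = 2.85 ft; q_4 = 2.70 × 2.39 × 2.85 = 18.39 ft³/s
w_5 = (27.7 − 19.6)/2 = 4.05 ft; q_5 = 2.77 × 2.31 × 4.05 = 25.91 ft³/s
w_6 = (31.6 − 23.3)/2 = 4.15 ft; q_6 = 2.78 × 2.48 × 4.15 = 28.61 ft³/s
w_7 = (34.8 − 27.7)/2 = 3.55 ft; q_7 = 2.22 × 1.40 × 3.55 = 11.03 ft³/s
w_8 = (34.8 − 31.6)/2 = 1.6 ft; q_8 = 1.45 × 0.57 × 1.6 = 1.322 ft³/s
Q = Σ qᵢ = 211.8 ft³/s

212 ft³/s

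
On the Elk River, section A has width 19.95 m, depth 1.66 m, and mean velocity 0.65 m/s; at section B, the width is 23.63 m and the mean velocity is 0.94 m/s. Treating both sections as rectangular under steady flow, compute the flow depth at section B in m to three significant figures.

0.969 m

Q = A₁V₁ = (19.95×1.66) × 0.65 = 21.53 m³/s
d₂ = Q/(b₂ V₂) = 21.53/(23.63×0.94) = 0.9691 m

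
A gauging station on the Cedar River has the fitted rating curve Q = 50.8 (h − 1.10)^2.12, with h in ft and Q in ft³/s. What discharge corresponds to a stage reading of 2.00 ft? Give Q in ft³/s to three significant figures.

Q = 50.8 × (2.00 − 1.10)^2.12 = 50.8 × 0.9^2.12 = 40.63 ft³/s

40.6 ft³/s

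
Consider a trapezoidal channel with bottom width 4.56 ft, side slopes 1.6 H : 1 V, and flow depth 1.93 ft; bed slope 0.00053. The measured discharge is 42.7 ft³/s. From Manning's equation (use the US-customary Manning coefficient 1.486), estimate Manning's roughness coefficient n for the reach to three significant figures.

0.0137

A = (b + z·y)·y = (4.56 + 1.6×1.93)×1.93 = 14.76 ft²
P = b + 2y√(1+z²) = 4.56 + 2×1.93×√(1+1.6²) = 11.84 ft
R = A/P = 14.76/11.84 = 1.246 ft
n = (1.486/Q)·A·R^(2/3)·S^(1/2) = (1.486/42.7) × 14.76 × 1.158 × 0.02302 = 0.01370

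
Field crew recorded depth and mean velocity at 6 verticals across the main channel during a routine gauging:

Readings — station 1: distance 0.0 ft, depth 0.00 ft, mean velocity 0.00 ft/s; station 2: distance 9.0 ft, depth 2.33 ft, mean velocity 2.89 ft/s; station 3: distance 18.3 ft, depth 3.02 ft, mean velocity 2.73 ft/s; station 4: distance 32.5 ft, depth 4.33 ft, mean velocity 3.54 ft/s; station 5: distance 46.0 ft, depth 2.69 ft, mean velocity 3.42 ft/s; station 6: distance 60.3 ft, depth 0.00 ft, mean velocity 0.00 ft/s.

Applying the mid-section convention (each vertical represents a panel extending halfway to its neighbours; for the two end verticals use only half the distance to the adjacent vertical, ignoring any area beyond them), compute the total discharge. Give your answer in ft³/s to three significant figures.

w_2 = (18.3 − 0.0)/2 = 9.15 ft; q_2 = 2.89 × 2.33 × 9.15 = 61.61 ft³/s
w_3 = (32.5 − 9.0)/2 = 11.75 ft; q_3 = 2.73 × 3.02 × 11.75 = 96.87 ft³/s
w_4 = (46.0 − 18.3)/2 = 13.85 ft; q_4 = 3.54 × 4.33 × 13.85 = 212.3 ft³/s
w_5 = (60.3 − 32.5)/2 = 13.9 ft; q_5 = 3.42 × 2.69 × 13.9 = 127.9 ft³/s
Stations 1, 6 contribute zero (depth or velocity is 0).
Q = Σ qᵢ = 498.7 ft³/s

499 ft³/s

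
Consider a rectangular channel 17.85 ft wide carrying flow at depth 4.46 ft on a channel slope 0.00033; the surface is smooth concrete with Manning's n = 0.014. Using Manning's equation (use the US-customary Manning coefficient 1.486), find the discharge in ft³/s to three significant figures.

A = b·y = 17.85 × 4.46 = 79.61 ft²
P = b + 2y = 17.85 + 2×4.46 = 26.77 ft
R = A/P = 79.61/26.77 = 2.974 ft
Q = (1.486/n)·A·R^(2/3)·S^(1/2) = (1.486/0.014) × 79.61 × 2.974^(2/3) × 0.00033^(1/2) = 317.4 ft³/s

317 ft³/s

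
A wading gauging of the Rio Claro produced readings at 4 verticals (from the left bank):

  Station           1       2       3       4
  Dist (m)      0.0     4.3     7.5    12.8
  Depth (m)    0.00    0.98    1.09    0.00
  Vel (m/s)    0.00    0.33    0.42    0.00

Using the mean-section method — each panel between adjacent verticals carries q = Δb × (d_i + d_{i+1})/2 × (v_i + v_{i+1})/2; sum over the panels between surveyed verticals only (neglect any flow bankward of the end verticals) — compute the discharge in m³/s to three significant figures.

Panel 1-2: Δb = 4.3 m, d̄ = (0.00+0.98)/2 = 0.49, v̄ = (0.00+0.33)/2 = 0.165 → q = 4.3×0.49×0.165 = 0.3477 m³/s
Panel 2-3: Δb = 3.2 m, d̄ = (0.98+1.09)/2 = 1.035, v̄ = (0.33+0.42)/2 = 0.375 → q = 3.2×1.035×0.375 = 1.242 m³/s
Panel 3-4: Δb = 5.3 m, d̄ = (1.09+0.00)/2 = 0.545, v̄ = (0.42+0.00)/2 = 0.21 → q = 5.3×0.545×0.21 = 0.6066 m³/s
Q = Σ q = 2.196 m³/s

2.20 m³/s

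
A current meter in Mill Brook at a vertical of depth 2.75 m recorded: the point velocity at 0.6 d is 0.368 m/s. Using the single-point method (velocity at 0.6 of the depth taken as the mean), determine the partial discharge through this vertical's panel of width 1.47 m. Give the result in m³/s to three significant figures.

1.49 m³/s

v̄ = v₀.₆ = 0.368 m/s
q = v̄ × d × w = 0.3680 × 2.75 × 1.47 = 1.488 m³/s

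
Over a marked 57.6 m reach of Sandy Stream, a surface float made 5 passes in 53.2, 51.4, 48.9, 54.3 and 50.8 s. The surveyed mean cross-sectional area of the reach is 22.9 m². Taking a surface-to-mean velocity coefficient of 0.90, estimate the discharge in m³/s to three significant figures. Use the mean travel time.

t̄ = (53.2 + 51.4 + 48.9 + 54.3 + 50.8) / 5 = 51.72 s
v_surface = L / t̄ = 57.6 / 51.72 = 1.114 m/s
v_mean = 0.90 × 1.114 = 1.002 m/s
Q = A × v_mean = 22.9 × 1.002 = 22.95 m³/s

23.0 m³/s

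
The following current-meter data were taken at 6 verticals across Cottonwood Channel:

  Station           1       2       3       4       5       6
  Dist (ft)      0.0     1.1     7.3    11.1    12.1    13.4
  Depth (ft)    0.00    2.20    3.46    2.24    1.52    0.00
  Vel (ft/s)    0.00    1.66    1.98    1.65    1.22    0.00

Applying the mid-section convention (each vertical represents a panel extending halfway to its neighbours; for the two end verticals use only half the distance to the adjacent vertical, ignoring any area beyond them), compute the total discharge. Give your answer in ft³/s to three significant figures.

58.6 ft³/s

w_2 = (7.3 − 0.0)/2 = 3.65 ft; q_2 = 1.66 × 2.20 × 3.65 = 13.33 ft³/s
w_3 = (11.1 − 1.1)/2 = 5 ft; q_3 = 1.98 × 3.46 × 5 = 34.25 ft³/s
w_4 = (12.1 − 7.3)/2 = 2.4 ft; q_4 = 1.65 × 2.24 × 2.4 = 8.870 ft³/s
w_5 = (13.4 − 11.1)/2 = 1.15 ft; q_5 = 1.22 × 1.52 × 1.15 = 2.133 ft³/s
Stations 1, 6 contribute zero (depth or velocity is 0).
Q = Σ qᵢ = 58.59 ft³/s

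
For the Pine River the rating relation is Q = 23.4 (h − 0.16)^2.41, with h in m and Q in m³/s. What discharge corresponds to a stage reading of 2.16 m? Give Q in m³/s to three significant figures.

124 m³/s

Q = 23.4 × (2.16 − 0.16)^2.41 = 23.4 × 2^2.41 = 124.4 m³/s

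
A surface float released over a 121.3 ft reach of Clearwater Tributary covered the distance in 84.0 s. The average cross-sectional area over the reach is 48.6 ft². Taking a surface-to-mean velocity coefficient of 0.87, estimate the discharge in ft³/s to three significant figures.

61.1 ft³/s

v_surface = L / t̄ = 121.3 / 84 = 1.444 ft/s
v_mean = 0.87 × 1.444 = 1.256 ft/s
Q = A × v_mean = 48.6 × 1.256 = 61.06 ft³/s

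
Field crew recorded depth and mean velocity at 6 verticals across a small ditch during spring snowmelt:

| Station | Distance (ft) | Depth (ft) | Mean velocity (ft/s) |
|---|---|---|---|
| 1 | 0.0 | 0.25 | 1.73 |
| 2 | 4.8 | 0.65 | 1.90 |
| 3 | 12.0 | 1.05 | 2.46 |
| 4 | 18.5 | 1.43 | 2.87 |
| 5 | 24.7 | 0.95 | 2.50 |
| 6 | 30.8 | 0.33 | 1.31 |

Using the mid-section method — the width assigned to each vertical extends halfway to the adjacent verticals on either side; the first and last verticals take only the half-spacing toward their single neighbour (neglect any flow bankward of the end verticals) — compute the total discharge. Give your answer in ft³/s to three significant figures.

w_1 = (4.8 − 0.0)/2 = 2.4 ft; q_1 = 1.73 × 0.25 × 2.4 = 1.038 ft³/s
w_2 = (12.0 − 0.0)/2 = 6 ft; q_2 = 1.90 × 0.65 × 6 = 7.410 ft³/s
w_3 = (18.5 − 4.8)/2 = 6.85 ft; q_3 = 2.46 × 1.05 × 6.85 = 17.69 ft³/s
w_4 = (24.7 − 12.0)/2 = 6.35 ft; q_4 = 2.87 × 1.43 × 6.35 = 26.06 ft³/s
w_5 = (30.8 − 18.5)/2 = 6.15 ft; q_5 = 2.50 × 0.95 × 6.15 = 14.61 ft³/s
w_6 = (30.8 − 24.7)/2 = 3.05 ft; q_6 = 1.31 × 0.33 × 3.05 = 1.319 ft³/s
Q = Σ qᵢ = 68.13 ft³/s

68.1 ft³/s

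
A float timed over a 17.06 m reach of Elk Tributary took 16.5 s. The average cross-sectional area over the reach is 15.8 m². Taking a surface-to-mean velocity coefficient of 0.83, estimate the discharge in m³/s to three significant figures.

v_surface = L / t̄ = 17.06 / 16.5 = 1.034 m/s
v_mean = 0.83 × 1.034 = 0.8582 m/s
Q = A × v_mean = 15.8 × 0.8582 = 13.56 m³/s

13.6 m³/s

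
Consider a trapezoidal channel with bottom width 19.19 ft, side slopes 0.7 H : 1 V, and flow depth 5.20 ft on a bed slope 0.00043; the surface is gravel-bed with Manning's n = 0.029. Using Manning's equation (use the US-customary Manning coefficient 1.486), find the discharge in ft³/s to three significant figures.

A = (b + z·y)·y = (19.19 + 0.7×5.20)×5.20 = 118.7 ft²
P = b + 2y√(1+z²) = 19.19 + 2×5.20×√(1+0.7²) = 31.88 ft
R = A/P = 118.7/31.88 = 3.723 ft
Q = (1.486/n)·A·R^(2/3)·S^(1/2) = (1.486/0.029) × 118.7 × 3.723^(2/3) × 0.00043^(1/2) = 303.0 ft³/s

303 ft³/s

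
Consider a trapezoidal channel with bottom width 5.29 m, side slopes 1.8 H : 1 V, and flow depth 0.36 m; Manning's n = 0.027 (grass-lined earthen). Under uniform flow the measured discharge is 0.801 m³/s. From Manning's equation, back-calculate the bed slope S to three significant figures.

A = (b + z·y)·y = (5.29 + 1.8×0.36)×0.36 = 2.138 m²
P = b + 2y√(1+z²) = 5.29 + 2×0.36×√(1+1.8²) = 6.773 m
R = A/P = 2.138/6.773 = 0.3156 m
S = (Q·n / (1·A·R^(2/3)))² = (0.801×0.027 / (1×2.138×0.4636))² = 0.0004763

0.000476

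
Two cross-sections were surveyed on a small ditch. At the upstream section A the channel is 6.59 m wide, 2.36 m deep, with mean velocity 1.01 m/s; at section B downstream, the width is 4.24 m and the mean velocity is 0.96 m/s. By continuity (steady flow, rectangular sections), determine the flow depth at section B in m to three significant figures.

Q = A₁V₁ = (6.59×2.36) × 1.01 = 15.71 m³/s
d₂ = Q/(b₂ V₂) = 15.71/(4.24×0.96) = 3.859 m

3.86 m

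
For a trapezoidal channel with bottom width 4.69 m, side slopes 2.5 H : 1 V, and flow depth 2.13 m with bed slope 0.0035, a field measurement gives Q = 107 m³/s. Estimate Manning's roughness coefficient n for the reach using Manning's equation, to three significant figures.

0.0142

A = (b + z·y)·y = (4.69 + 2.5×2.13)×2.13 = 21.33 m²
P = b + 2y√(1+z²) = 4.69 + 2×2.13×√(1+2.5²) = 16.16 m
R = A/P = 21.33/16.16 = 1.320 m
n = (1/Q)·A·R^(2/3)·S^(1/2) = (1/107) × 21.33 × 1.203 × 0.05916 = 0.01419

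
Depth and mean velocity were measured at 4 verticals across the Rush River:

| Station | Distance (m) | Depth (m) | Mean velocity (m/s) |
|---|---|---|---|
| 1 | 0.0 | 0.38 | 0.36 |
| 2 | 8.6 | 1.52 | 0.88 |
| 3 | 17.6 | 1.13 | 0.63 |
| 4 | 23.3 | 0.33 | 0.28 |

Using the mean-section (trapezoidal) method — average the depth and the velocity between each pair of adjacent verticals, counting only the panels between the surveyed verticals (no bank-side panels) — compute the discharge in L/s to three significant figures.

Panel 1-2: Δb = 8.6 m, d̄ = (0.38+1.52)/2 = 0.95, v̄ = (0.36+0.88)/2 = 0.62 → q = 8.6×0.95×0.62 = 5.065 m³/s
Panel 2-3: Δb = 9 m, d̄ = (1.52+1.13)/2 = 1.325, v̄ = (0.88+0.63)/2 = 0.755 → q = 9×1.325×0.755 = 9.003 m³/s
Panel 3-4: Δb = 5.7 m, d̄ = (1.13+0.33)/2 = 0.73, v̄ = (0.63+0.28)/2 = 0.455 → q = 5.7×0.73×0.455 = 1.893 m³/s
Q = Σ q = 15.96 m³/s
= 15.96 × 1000 = 15960 L/s

16000 L/s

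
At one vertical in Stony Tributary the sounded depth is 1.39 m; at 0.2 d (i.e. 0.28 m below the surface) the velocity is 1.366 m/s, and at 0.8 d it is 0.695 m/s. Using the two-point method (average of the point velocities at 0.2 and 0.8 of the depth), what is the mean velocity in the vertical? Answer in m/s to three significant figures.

1.03 m/s

v̄ = (1.366 + 0.695) / 2 = 1.031 m/s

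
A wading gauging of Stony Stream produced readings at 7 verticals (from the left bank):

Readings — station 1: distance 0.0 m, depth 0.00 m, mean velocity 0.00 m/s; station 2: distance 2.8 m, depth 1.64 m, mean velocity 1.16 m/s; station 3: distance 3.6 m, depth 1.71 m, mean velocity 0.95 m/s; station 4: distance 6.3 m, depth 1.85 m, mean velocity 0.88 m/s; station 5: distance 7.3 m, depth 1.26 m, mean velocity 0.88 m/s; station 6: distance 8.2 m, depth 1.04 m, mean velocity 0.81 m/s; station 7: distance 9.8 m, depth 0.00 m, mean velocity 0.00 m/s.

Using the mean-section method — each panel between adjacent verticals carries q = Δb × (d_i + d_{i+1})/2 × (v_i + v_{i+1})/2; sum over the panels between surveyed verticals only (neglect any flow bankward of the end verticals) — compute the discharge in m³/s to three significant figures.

Panel 1-2: Δb = 2.8 m, d̄ = (0.00+1.64)/2 = 0.82, v̄ = (0.00+1.16)/2 = 0.58 → q = 2.8×0.82×0.58 = 1.332 m³/s
Panel 2-3: Δb = 0.8 m, d̄ = (1.64+1.71)/2 = 1.675, v̄ = (1.16+0.95)/2 = 1.055 → q = 0.8×1.675×1.055 = 1.414 m³/s
Panel 3-4: Δb = 2.7 m, d̄ = (1.71+1.85)/2 = 1.78, v̄ = (0.95+0.88)/2 = 0.915 → q = 2.7×1.78×0.915 = 4.397 m³/s
Panel 4-5: Δb = 1 m, d̄ = (1.85+1.26)/2 = 1.555, v̄ = (0.88+0.88)/2 = 0.88 → q = 1×1.555×0.88 = 1.368 m³/s
Panel 5-6: Δb = 0.9 m, d̄ = (1.26+1.04)/2 = 1.15, v̄ = (0.88+0.81)/2 = 0.845 → q = 0.9×1.15×0.845 = 0.8746 m³/s
Panel 6-7: Δb = 1.6 m, d̄ = (1.04+0.00)/2 = 0.52, v̄ = (0.81+0.00)/2 = 0.405 → q = 1.6×0.52×0.405 = 0.3370 m³/s
Q = Σ q = 9.723 m³/s

9.72 m³/s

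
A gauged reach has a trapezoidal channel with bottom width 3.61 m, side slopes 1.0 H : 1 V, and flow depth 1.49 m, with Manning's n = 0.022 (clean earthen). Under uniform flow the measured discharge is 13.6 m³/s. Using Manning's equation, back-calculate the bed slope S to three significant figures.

A = (b + z·y)·y = (3.61 + 1.0×1.49)×1.49 = 7.599 m²
P = b + 2y√(1+z²) = 3.61 + 2×1.49×√(1+1.0²) = 7.824 m
R = A/P = 7.599/7.824 = 0.9712 m
S = (Q·n / (1·A·R^(2/3)))² = (13.6×0.022 / (1×7.599×0.9807))² = 0.001612

0.00161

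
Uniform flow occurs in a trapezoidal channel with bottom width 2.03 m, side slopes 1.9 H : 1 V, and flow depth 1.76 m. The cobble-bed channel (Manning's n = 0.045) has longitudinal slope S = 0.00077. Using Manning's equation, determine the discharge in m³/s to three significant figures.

5.78 m³/s

A = (b + z·y)·y = (2.03 + 1.9×1.76)×1.76 = 9.458 m²
P = b + 2y√(1+z²) = 2.03 + 2×1.76×√(1+1.9²) = 9.588 m
R = A/P = 9.458/9.588 = 0.9865 m
Q = (1/n)·A·R^(2/3)·S^(1/2) = (1/0.045) × 9.458 × 0.9865^(2/3) × 0.00077^(1/2) = 5.780 m³/s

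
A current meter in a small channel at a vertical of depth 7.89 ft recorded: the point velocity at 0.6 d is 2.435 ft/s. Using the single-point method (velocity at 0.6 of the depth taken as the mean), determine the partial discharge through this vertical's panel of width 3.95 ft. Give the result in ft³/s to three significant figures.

75.9 ft³/s

v̄ = v₀.₆ = 2.435 ft/s
q = v̄ × d × w = 2.435 × 7.89 × 3.95 = 75.89 ft³/s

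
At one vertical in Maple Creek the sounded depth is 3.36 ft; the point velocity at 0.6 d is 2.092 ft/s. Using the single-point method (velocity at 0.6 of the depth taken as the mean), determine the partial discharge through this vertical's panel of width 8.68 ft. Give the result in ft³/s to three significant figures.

v̄ = v₀.₆ = 2.092 ft/s
q = v̄ × d × w = 2.092 × 3.36 × 8.68 = 61.01 ft³/s

61.0 ft³/s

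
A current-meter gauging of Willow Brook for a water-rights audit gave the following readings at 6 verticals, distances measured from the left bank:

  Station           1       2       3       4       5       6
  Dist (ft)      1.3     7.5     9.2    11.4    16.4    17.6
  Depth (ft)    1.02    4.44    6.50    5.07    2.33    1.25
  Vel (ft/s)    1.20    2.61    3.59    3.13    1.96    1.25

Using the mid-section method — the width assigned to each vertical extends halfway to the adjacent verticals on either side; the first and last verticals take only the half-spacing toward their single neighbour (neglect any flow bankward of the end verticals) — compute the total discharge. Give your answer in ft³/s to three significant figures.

167 ft³/s

w_1 = (7.5 − 1.3)/2 = 3.1 ft; q_1 = 1.20 × 1.02 × 3.1 = 3.794 ft³/s
w_2 = (9.2 − 1.3)/2 = 3.95 ft; q_2 = 2.61 × 4.44 × 3.95 = 45.77 ft³/s
w_3 = (11.4 − 7.5)/2 = 1.95 ft; q_3 = 3.59 × 6.50 × 1.95 = 45.50 ft³/s
w_4 = (16.4 − 9.2)/2 = 3.6 ft; q_4 = 3.13 × 5.07 × 3.6 = 57.13 ft³/s
w_5 = (17.6 − 11.4)/2 = 3.1 ft; q_5 = 1.96 × 2.33 × 3.1 = 14.16 ft³/s
w_6 = (17.6 − 16.4)/2 = 0.6 ft; q_6 = 1.25 × 1.25 × 0.6 = 0.9375 ft³/s
Q = Σ qᵢ = 167.3 ft³/s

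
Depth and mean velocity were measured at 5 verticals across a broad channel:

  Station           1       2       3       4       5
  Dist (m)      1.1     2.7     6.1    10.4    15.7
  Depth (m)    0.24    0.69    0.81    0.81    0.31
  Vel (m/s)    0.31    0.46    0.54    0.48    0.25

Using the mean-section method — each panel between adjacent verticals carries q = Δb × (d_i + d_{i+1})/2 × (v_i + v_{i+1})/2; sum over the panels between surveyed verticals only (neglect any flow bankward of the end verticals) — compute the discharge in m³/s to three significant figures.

Panel 1-2: Δb = 1.6 m, d̄ = (0.24+0.69)/2 = 0.465, v̄ = (0.31+0.46)/2 = 0.385 → q = 1.6×0.465×0.385 = 0.2864 m³/s
Panel 2-3: Δb = 3.4 m, d̄ = (0.69+0.81)/2 = 0.75, v̄ = (0.46+0.54)/2 = 0.5 → q = 3.4×0.75×0.5 = 1.275 m³/s
Panel 3-4: Δb = 4.3 m, d̄ = (0.81+0.81)/2 = 0.81, v̄ = (0.54+0.48)/2 = 0.51 → q = 4.3×0.81×0.51 = 1.776 m³/s
Panel 4-5: Δb = 5.3 m, d̄ = (0.81+0.31)/2 = 0.56, v̄ = (0.48+0.25)/2 = 0.365 → q = 5.3×0.56×0.365 = 1.083 m³/s
Q = Σ q = 4.421 m³/s

4.42 m³/s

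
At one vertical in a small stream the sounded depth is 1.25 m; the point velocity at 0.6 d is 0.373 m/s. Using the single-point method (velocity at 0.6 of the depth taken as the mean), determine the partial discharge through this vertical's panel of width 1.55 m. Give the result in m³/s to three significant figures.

v̄ = v₀.₆ = 0.373 m/s
q = v̄ × d × w = 0.3730 × 1.25 × 1.55 = 0.7227 m³/s

0.723 m³/s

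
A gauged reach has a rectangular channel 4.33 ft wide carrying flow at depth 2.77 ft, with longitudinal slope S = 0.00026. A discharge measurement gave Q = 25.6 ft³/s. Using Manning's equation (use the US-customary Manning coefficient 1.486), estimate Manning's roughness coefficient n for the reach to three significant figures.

0.0128

A = b·y = 4.33 × 2.77 = 11.99 ft²
P = b + 2y = 4.33 + 2×2.77 = 9.870 ft
R = A/P = 11.99/9.870 = 1.215 ft
n = (1.486/Q)·A·R^(2/3)·S^(1/2) = (1.486/25.6) × 11.99 × 1.139 × 0.01612 = 0.01278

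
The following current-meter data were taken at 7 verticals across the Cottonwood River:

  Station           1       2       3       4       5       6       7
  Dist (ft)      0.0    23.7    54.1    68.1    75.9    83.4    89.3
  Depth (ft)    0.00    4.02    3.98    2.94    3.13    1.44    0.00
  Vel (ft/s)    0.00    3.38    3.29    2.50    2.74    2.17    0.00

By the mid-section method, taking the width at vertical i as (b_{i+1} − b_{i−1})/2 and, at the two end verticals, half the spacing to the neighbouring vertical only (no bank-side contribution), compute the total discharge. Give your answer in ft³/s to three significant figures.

825 ft³/s

w_2 = (54.1 − 0.0)/2 = 27.05 ft; q_2 = 3.38 × 4.02 × 27.05 = 367.5 ft³/s
w_3 = (68.1 − 23.7)/2 = 22.2 ft; q_3 = 3.29 × 3.98 × 22.2 = 290.7 ft³/s
w_4 = (75.9 − 54.1)/2 = 10.9 ft; q_4 = 2.50 × 2.94 × 10.9 = 80.12 ft³/s
w_5 = (83.4 − 68.1)/2 = 7.65 ft; q_5 = 2.74 × 3.13 × 7.65 = 65.61 ft³/s
w_6 = (89.3 − 75.9)/2 = 6.7 ft; q_6 = 2.17 × 1.44 × 6.7 = 20.94 ft³/s
Stations 1, 7 contribute zero (depth or velocity is 0).
Q = Σ qᵢ = 824.9 ft³/s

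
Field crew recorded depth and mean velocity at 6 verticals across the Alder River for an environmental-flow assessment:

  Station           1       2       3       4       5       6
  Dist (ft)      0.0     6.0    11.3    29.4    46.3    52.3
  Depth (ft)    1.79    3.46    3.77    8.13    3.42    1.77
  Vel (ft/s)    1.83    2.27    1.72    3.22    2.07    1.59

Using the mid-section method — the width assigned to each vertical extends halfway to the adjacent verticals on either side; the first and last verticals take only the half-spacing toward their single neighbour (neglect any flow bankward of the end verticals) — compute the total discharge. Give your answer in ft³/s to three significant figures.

678 ft³/s

w_1 = (6.0 − 0.0)/2 = 3 ft; q_1 = 1.83 × 1.79 × 3 = 9.827 ft³/s
w_2 = (11.3 − 0.0)/2 = 5.65 ft; q_2 = 2.27 × 3.46 × 5.65 = 44.38 ft³/s
w_3 = (29.4 − 6.0)/2 = 11.7 ft; q_3 = 1.72 × 3.77 × 11.7 = 75.87 ft³/s
w_4 = (46.3 − 11.3)/2 = 17.5 ft; q_4 = 3.22 × 8.13 × 17.5 = 458.1 ft³/s
w_5 = (52.3 − 29.4)/2 = 11.45 ft; q_5 = 2.07 × 3.42 × 11.45 = 81.06 ft³/s
w_6 = (52.3 − 46.3)/2 = 3 ft; q_6 = 1.59 × 1.77 × 3 = 8.443 ft³/s
Q = Σ qᵢ = 677.7 ft³/s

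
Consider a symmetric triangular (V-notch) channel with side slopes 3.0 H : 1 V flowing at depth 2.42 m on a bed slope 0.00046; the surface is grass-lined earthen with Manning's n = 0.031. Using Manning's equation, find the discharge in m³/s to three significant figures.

13.3 m³/s

A = z·y² = 3.0×2.42² = 17.57 m²
P = 2y√(1+z²) = 2×2.42×√(1+3.0²) = 15.31 m
R = A/P = 17.57/15.31 = 1.148 m
Q = (1/n)·A·R^(2/3)·S^(1/2) = (1/0.031) × 17.57 × 1.148^(2/3) × 0.00046^(1/2) = 13.33 m³/s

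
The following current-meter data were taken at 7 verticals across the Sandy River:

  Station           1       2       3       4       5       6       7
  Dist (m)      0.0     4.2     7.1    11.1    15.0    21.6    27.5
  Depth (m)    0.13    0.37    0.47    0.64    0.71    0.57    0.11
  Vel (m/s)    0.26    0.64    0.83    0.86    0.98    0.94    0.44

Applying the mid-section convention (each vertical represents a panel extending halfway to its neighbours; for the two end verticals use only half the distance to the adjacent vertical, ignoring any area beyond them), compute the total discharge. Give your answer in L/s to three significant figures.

11600 L/s

w_1 = (4.2 − 0.0)/2 = 2.1 m; q_1 = 0.26 × 0.13 × 2.1 = 0.07098 m³/s
w_2 = (7.1 − 0.0)/2 = 3.55 m; q_2 = 0.64 × 0.37 × 3.55 = 0.8406 m³/s
w_3 = (11.1 − 4.2)/2 = 3.45 m; q_3 = 0.83 × 0.47 × 3.45 = 1.346 m³/s
w_4 = (15.0 − 7.1)/2 = 3.95 m; q_4 = 0.86 × 0.64 × 3.95 = 2.174 m³/s
w_5 = (21.6 − 11.1)/2 = 5.25 m; q_5 = 0.98 × 0.71 × 5.25 = 3.653 m³/s
w_6 = (27.5 − 15.0)/2 = 6.25 m; q_6 = 0.94 × 0.57 × 6.25 = 3.349 m³/s
w_7 = (27.5 − 21.6)/2 = 2.95 m; q_7 = 0.44 × 0.11 × 2.95 = 0.1428 m³/s
Q = Σ qᵢ = 11.58 m³/s
= 11.58 × 1000 = 11580 L/s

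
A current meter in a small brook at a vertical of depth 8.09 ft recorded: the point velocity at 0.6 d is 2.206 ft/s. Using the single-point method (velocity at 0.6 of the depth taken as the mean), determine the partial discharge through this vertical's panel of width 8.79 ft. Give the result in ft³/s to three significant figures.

v̄ = v₀.₆ = 2.206 ft/s
q = v̄ × d × w = 2.206 × 8.09 × 8.79 = 156.9 ft³/s

157 ft³/s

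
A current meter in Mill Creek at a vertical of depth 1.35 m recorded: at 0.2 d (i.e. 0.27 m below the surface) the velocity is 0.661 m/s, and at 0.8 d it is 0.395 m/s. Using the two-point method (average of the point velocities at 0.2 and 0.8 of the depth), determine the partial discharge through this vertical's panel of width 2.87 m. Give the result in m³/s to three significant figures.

2.05 m³/s

v̄ = (0.661 + 0.395) / 2 = 0.5280 m/s
q = v̄ × d × w = 0.5280 × 1.35 × 2.87 = 2.046 m³/s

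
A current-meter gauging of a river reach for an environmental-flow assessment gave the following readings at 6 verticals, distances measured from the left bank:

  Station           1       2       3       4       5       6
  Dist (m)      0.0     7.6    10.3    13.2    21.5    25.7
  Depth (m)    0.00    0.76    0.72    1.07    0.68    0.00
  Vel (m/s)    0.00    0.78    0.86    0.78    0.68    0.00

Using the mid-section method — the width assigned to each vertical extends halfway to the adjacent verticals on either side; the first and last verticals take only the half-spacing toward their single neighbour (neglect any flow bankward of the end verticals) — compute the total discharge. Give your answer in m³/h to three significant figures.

w_2 = (10.3 − 0.0)/2 = 5.15 m; q_2 = 0.78 × 0.76 × 5.15 = 3.053 m³/s
w_3 = (13.2 − 7.6)/2 = 2.8 m; q_3 = 0.86 × 0.72 × 2.8 = 1.734 m³/s
w_4 = (21.5 − 10.3)/2 = 5.6 m; q_4 = 0.78 × 1.07 × 5.6 = 4.674 m³/s
w_5 = (25.7 − 13.2)/2 = 6.25 m; q_5 = 0.68 × 0.68 × 6.25 = 2.890 m³/s
Stations 1, 6 contribute zero (depth or velocity is 0).
Q = Σ qᵢ = 12.35 m³/s
= 12.35 × 3600 = 44460 m³/h

44500 m³/h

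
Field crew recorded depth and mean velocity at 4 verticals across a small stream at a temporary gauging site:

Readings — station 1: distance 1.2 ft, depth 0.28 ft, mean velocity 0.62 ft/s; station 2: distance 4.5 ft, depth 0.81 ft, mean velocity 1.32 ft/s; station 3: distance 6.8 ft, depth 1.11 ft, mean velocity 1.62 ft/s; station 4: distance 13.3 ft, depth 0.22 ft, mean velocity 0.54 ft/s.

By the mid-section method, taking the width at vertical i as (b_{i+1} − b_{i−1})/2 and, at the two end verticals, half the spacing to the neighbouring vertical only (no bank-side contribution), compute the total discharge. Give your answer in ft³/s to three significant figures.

11.6 ft³/s

w_1 = (4.5 − 1.2)/2 = 1.65 ft; q_1 = 0.62 × 0.28 × 1.65 = 0.2864 ft³/s
w_2 = (6.8 − 1.2)/2 = 2.8 ft; q_2 = 1.32 × 0.81 × 2.8 = 2.994 ft³/s
w_3 = (13.3 − 4.5)/2 = 4.4 ft; q_3 = 1.62 × 1.11 × 4.4 = 7.912 ft³/s
w_4 = (13.3 − 6.8)/2 = 3.25 ft; q_4 = 0.54 × 0.22 × 3.25 = 0.3861 ft³/s
Q = Σ qᵢ = 11.58 ft³/s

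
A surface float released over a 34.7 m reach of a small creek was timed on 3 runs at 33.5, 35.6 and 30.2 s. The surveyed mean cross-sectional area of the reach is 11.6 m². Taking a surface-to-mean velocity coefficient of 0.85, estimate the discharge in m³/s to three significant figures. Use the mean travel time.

10.3 m³/s

t̄ = (33.5 + 35.6 + 30.2) / 3 = 33.1 s
v_surface = L / t̄ = 34.7 / 33.1 = 1.048 m/s
v_mean = 0.85 × 1.048 = 0.8911 m/s
Q = A × v_mean = 11.6 × 0.8911 = 10.34 m³/s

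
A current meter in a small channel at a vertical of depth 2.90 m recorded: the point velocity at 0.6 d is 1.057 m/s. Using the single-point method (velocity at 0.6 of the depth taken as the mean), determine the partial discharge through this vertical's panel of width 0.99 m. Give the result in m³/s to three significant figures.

3.03 m³/s

v̄ = v₀.₆ = 1.057 m/s
q = v̄ × d × w = 1.057 × 2.90 × 0.99 = 3.035 m³/s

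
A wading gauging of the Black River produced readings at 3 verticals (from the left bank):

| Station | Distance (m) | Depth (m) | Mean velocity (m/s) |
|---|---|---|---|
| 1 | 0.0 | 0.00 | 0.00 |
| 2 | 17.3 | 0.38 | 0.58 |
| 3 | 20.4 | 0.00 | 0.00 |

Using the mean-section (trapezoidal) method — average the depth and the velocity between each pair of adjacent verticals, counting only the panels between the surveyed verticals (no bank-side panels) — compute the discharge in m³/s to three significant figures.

1.12 m³/s

Panel 1-2: Δb = 17.3 m, d̄ = (0.00+0.38)/2 = 0.19, v̄ = (0.00+0.58)/2 = 0.29 → q = 17.3×0.19×0.29 = 0.9532 m³/s
Panel 2-3: Δb = 3.1 m, d̄ = (0.38+0.00)/2 = 0.19, v̄ = (0.58+0.00)/2 = 0.29 → q = 3.1×0.19×0.29 = 0.1708 m³/s
Q = Σ q = 1.124 m³/s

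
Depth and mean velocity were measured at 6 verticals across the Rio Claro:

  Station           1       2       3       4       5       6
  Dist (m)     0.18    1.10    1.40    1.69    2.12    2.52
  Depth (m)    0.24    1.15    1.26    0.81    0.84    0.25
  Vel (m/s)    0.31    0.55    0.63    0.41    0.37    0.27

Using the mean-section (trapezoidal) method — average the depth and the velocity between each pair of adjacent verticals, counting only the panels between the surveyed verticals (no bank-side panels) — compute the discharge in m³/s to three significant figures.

Panel 1-2: Δb = 0.92 m, d̄ = (0.24+1.15)/2 = 0.695, v̄ = (0.31+0.55)/2 = 0.43 → q = 0.92×0.695×0.43 = 0.2749 m³/s
Panel 2-3: Δb = 0.3 m, d̄ = (1.15+1.26)/2 = 1.205, v̄ = (0.55+0.63)/2 = 0.59 → q = 0.3×1.205×0.59 = 0.2133 m³/s
Panel 3-4: Δb = 0.29 m, d̄ = (1.26+0.81)/2 = 1.035, v̄ = (0.63+0.41)/2 = 0.52 → q = 0.29×1.035×0.52 = 0.1561 m³/s
Panel 4-5: Δb = 0.43 m, d̄ = (0.81+0.84)/2 = 0.825, v̄ = (0.41+0.37)/2 = 0.39 → q = 0.43×0.825×0.39 = 0.1384 m³/s
Panel 5-6: Δb = 0.4 m, d̄ = (0.84+0.25)/2 = 0.545, v̄ = (0.37+0.27)/2 = 0.32 → q = 0.4×0.545×0.32 = 0.06976 m³/s
Q = Σ q = 0.8524 m³/s

0.852 m³/s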